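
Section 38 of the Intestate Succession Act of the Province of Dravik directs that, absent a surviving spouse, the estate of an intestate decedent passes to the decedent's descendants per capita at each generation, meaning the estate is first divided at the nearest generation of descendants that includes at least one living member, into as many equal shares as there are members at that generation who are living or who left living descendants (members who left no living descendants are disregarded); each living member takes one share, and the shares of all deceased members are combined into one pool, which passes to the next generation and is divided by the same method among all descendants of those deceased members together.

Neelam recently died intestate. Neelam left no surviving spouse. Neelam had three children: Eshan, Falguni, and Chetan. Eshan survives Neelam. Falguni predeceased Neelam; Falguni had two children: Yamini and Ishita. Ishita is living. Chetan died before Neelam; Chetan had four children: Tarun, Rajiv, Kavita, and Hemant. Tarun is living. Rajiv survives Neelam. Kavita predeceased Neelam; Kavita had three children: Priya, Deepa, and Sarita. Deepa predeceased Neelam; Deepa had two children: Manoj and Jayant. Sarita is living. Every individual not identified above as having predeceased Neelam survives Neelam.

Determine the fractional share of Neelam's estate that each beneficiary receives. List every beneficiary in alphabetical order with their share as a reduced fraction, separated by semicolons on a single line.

Eshan 1/3; Hemant 1/9; Ishita 1/9; Jayant 1/54; Manoj 1/54; Priya 1/27; Rajiv 1/9; Sarita 1/27; Tarun 1/9; Yamini 1/9

There is no surviving spouse, so the entire estate passes to Neelam's descendants per capita at each generation.
At generation 1 (Eshan, Falguni, Chetan) there are 3 shares of (1)/3 = 1/3 each.
Living: Eshan — each takes 1/3.
Deceased: Falguni and Chetan. Their combined 2/3 is pooled and carried to generation 2.
At generation 2 (Yamini, Ishita, Tarun, Rajiv, Kavita, Hemant) there are 6 shares of (2/3)/6 = 1/9 each.
Living: Yamini, Ishita, Tarun, Rajiv, and Hemant — each takes 1/9.
Deceased: Kavita. That 1/9 share is carried to generation 3.
At generation 3 (Priya, Deepa, Sarita) there are 3 shares of (1/9)/3 = 1/27 each.
Living: Priya and Sarita — each takes 1/27.
Deceased: Deepa. That 1/27 share is carried to generation 4.
At generation 4 (Manoj, Jayant) there are 2 shares of (1/27)/2 = 1/54 each.
Living: Manoj and Jayant — each takes 1/54.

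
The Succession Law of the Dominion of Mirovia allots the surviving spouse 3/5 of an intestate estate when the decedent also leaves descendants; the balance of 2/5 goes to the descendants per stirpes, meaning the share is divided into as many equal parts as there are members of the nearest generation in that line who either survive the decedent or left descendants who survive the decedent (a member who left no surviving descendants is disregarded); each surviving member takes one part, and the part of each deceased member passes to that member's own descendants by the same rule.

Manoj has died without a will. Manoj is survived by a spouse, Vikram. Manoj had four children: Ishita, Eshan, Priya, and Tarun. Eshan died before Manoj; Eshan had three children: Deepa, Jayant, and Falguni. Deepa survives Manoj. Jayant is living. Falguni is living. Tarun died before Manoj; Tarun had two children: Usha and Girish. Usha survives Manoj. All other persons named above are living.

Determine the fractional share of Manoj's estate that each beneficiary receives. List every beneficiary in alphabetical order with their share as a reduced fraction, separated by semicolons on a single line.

Vikram, as surviving spouse, takes 3/5.
The remaining 2/5 passes to Manoj's descendants per stirpes.
The 2/5 is divided into 4 equal shares of 1/10 among Ishita, Eshan, Priya, Tarun.
Ishita is living and takes 1/10.
Eshan predeceased; the 1/10 allotted to Eshan's branch passes to Eshan's issue by representation.
The 1/10 is divided into 3 equal shares of 1/30 among Deepa, Jayant, Falguni.
Deepa is living and takes 1/30.
Jayant is living and takes 1/30.
Falguni is living and takes 1/30.
Priya is living and takes 1/10.
Tarun predeceased; the 1/10 allotted to Tarun's branch passes to Tarun's issue by representation.
The 1/10 is divided into 2 equal shares of 1/20 among Usha, Girish.
Usha is living and takes 1/20.
Girish is living and takes 1/20.

Deepa 1/30; Falguni 1/30; Girish 1/20; Ishita 1/10; Jayant 1/30; Priya 1/10; Usha 1/20; Vikram 3/5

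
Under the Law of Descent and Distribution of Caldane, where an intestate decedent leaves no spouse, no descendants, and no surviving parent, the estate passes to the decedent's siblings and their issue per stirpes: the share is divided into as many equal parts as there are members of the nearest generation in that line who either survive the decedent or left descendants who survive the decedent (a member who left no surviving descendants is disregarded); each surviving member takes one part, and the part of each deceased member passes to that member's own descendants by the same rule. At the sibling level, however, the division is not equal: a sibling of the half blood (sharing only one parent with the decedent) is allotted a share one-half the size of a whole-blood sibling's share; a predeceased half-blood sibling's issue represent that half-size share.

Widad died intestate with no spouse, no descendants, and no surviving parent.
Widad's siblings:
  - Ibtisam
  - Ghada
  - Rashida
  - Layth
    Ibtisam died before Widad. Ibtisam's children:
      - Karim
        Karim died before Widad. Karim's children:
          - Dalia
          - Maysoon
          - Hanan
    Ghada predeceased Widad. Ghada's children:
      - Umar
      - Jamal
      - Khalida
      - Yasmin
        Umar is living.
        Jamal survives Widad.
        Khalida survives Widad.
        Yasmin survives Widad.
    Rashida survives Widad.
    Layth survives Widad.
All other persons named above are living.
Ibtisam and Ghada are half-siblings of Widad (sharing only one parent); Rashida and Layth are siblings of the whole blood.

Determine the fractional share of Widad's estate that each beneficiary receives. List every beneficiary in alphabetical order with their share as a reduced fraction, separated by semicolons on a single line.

Dalia 1/18; Hanan 1/18; Jamal 1/24; Khalida 1/24; Layth 1/3; Maysoon 1/18; Rashida 1/3; Umar 1/24; Yasmin 1/24

No spouse, descendants, or parent survives, so the estate passes to Widad's siblings per stirpes.
Half-blood siblings count for one-half the weight of whole-blood siblings at the initial division.
Dividing 1 in proportion to weights (total weight 3): Ibtisam (weight 1/2) → 1/6; Ghada (weight 1/2) → 1/6; Rashida (weight 1) → 1/3; Layth (weight 1) → 1/3.
Ibtisam predeceased; the 1/6 allotted to Ibtisam's branch passes to Ibtisam's issue by representation.
Karim's line is the sole branch at this level, so the full 1/6 passes to Karim's issue by representation.
The 1/6 is divided into 3 equal shares of 1/18 among Dalia, Maysoon, Hanan.
Dalia is living and takes 1/18.
Maysoon is living and takes 1/18.
Hanan is living and takes 1/18.
Ghada predeceased; the 1/6 allotted to Ghada's branch passes to Ghada's issue by representation.
The 1/6 is divided into 4 equal shares of 1/24 among Umar, Jamal, Khalida, Yasmin.
Umar is living and takes 1/24.
Jamal is living and takes 1/24.
Khalida is living and takes 1/24.
Yasmin is living and takes 1/24.
Rashida is living and takes 1/3.
Layth is living and takes 1/3.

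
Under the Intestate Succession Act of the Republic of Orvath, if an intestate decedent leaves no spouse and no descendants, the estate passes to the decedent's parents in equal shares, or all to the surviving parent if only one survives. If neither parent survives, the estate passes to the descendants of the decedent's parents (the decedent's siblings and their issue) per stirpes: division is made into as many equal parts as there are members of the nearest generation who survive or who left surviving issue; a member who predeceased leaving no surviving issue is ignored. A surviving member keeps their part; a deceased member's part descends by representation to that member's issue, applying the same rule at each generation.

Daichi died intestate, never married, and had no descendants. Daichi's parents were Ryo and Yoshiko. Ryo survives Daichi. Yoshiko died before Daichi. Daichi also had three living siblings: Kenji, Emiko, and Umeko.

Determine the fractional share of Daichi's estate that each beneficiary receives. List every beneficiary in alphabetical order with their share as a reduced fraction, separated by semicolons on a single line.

Ryo 1

Only one parent, Ryo, survives, so Ryo takes the entire estate. The siblings take nothing because a surviving parent has priority.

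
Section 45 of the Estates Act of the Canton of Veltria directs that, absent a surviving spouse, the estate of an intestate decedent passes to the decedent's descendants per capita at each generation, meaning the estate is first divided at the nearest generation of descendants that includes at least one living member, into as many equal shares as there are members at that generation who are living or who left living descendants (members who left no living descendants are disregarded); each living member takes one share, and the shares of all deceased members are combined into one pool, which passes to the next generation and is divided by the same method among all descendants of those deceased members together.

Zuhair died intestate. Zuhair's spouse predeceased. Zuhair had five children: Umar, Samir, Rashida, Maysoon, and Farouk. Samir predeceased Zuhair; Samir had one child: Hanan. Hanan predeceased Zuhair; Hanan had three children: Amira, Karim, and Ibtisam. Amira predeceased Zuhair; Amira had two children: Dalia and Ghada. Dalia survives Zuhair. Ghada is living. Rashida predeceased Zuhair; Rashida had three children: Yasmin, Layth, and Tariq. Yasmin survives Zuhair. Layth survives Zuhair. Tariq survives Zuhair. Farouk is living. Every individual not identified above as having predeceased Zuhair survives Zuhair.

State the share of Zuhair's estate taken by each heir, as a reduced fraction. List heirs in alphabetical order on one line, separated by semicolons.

Dalia 1/60; Farouk 1/5; Ghada 1/60; Ibtisam 1/30; Karim 1/30; Layth 1/10; Maysoon 1/5; Tariq 1/10; Umar 1/5; Yasmin 1/10

There is no surviving spouse, so the entire estate passes to Zuhair's descendants per capita at each generation.
At generation 1 (Umar, Samir, Rashida, Maysoon, Farouk) there are 5 shares of (1)/5 = 1/5 each.
Living: Umar, Maysoon, and Farouk — each takes 1/5.
Deceased: Samir and Rashida. Their combined 2/5 is pooled and carried to generation 2.
At generation 2 (Hanan, Yasmin, Layth, Tariq) there are 4 shares of (2/5)/4 = 1/10 each.
Living: Yasmin, Layth, and Tariq — each takes 1/10.
Deceased: Hanan. That 1/10 share is carried to generation 3.
At generation 3 (Amira, Karim, Ibtisam) there are 3 shares of (1/10)/3 = 1/30 each.
Living: Karim and Ibtisam — each takes 1/30.
Deceased: Amira. That 1/30 share is carried to generation 4.
At generation 4 (Dalia, Ghada) there are 2 shares of (1/30)/2 = 1/60 each.
Living: Dalia and Ghada — each takes 1/60.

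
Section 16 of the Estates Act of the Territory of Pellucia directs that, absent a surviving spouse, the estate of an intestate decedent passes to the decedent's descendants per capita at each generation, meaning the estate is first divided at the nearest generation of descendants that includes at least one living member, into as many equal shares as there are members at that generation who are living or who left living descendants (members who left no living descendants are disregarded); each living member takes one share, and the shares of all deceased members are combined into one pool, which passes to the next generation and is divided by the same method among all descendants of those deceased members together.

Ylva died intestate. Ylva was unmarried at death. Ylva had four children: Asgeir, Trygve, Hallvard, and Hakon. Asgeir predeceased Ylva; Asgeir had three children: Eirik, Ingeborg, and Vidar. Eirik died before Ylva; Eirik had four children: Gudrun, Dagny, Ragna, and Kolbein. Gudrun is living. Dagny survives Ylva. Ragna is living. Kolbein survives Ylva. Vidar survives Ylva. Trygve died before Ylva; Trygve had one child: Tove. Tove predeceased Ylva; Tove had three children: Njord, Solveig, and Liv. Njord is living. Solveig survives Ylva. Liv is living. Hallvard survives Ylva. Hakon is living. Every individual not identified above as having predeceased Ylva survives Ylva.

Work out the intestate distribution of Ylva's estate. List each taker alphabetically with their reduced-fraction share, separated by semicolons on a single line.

There is no surviving spouse, so the entire estate passes to Ylva's descendants per capita at each generation.
At generation 1 (Asgeir, Trygve, Hallvard, Hakon) there are 4 shares of (1)/4 = 1/4 each.
Living: Hallvard and Hakon — each takes 1/4.
Deceased: Asgeir and Trygve. Their combined 1/2 is pooled and carried to generation 2.
At generation 2 (Eirik, Ingeborg, Vidar, Tove) there are 4 shares of (1/2)/4 = 1/8 each.
Living: Ingeborg and Vidar — each takes 1/8.
Deceased: Eirik and Tove. Their combined 1/4 is pooled and carried to generation 3.
At generation 3 (Gudrun, Dagny, Ragna, Kolbein, Njord, Solveig, Liv) there are 7 shares of (1/4)/7 = 1/28 each.
Living: Gudrun, Dagny, Ragna, Kolbein, Njord, Solveig, and Liv — each takes 1/28.

Dagny 1/28; Gudrun 1/28; Hakon 1/4; Hallvard 1/4; Ingeborg 1/8; Kolbein 1/28; Liv 1/28; Njord 1/28; Ragna 1/28; Solveig 1/28; Vidar 1/8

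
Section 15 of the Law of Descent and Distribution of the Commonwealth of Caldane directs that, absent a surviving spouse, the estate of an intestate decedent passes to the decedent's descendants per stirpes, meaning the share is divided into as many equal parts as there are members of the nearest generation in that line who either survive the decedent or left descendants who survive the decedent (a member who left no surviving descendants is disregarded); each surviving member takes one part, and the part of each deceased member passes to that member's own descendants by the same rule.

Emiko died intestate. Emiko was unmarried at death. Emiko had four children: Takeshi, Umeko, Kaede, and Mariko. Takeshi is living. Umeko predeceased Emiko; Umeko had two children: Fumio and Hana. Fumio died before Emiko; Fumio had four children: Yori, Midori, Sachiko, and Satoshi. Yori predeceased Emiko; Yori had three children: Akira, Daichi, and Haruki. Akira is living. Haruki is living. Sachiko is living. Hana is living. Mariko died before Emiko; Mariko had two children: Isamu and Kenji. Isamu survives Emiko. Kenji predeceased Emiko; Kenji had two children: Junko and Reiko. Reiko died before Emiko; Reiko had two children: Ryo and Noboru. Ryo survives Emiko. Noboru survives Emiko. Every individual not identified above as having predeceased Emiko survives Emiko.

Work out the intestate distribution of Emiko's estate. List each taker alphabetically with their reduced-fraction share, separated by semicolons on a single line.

Akira 1/96; Daichi 1/96; Hana 1/8; Haruki 1/96; Isamu 1/8; Junko 1/16; Kaede 1/4; Midori 1/32; Noboru 1/32; Ryo 1/32; Sachiko 1/32; Satoshi 1/32; Takeshi 1/4

There is no surviving spouse, so the entire estate passes to Emiko's descendants per stirpes.
The estate is divided into 4 equal shares of 1/4 among Takeshi, Umeko, Kaede, Mariko.
Takeshi is living and takes 1/4.
Umeko predeceased; the 1/4 allotted to Umeko's branch passes to Umeko's issue by representation.
The 1/4 is divided into 2 equal shares of 1/8 among Fumio, Hana.
Fumio predeceased; the 1/8 allotted to Fumio's branch passes to Fumio's issue by representation.
The 1/8 is divided into 4 equal shares of 1/32 among Yori, Midori, Sachiko, Satoshi.
Yori predeceased; the 1/32 allotted to Yori's branch passes to Yori's issue by representation.
The 1/32 is divided into 3 equal shares of 1/96 among Akira, Daichi, Haruki.
Akira is living and takes 1/96.
Daichi is living and takes 1/96.
Haruki is living and takes 1/96.
Midori is living and takes 1/32.
Sachiko is living and takes 1/32.
Satoshi is living and takes 1/32.
Hana is living and takes 1/8.
Kaede is living and takes 1/4.
Mariko predeceased; the 1/4 allotted to Mariko's branch passes to Mariko's issue by representation.
The 1/4 is divided into 2 equal shares of 1/8 among Isamu, Kenji.
Isamu is living and takes 1/8.
Kenji predeceased; the 1/8 allotted to Kenji's branch passes to Kenji's issue by representation.
The 1/8 is divided into 2 equal shares of 1/16 among Junko, Reiko.
Junko is living and takes 1/16.
Reiko predeceased; the 1/16 allotted to Reiko's branch passes to Reiko's issue by representation.
The 1/16 is divided into 2 equal shares of 1/32 among Ryo, Noboru.
Ryo is living and takes 1/32.
Noboru is living and takes 1/32.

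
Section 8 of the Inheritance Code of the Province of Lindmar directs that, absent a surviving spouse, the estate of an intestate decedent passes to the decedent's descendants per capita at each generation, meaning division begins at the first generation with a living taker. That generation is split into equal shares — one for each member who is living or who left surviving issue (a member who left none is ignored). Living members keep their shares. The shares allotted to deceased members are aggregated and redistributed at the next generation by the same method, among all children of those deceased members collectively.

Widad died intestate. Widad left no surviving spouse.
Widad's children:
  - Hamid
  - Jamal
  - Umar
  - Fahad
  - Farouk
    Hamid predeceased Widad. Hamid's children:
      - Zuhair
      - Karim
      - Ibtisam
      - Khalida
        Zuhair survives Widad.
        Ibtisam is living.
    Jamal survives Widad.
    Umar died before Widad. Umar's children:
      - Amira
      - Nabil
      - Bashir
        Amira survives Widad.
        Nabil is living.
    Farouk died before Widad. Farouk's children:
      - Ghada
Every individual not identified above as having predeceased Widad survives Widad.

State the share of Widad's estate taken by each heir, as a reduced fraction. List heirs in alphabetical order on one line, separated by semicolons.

There is no surviving spouse, so the entire estate passes to Widad's descendants per capita at each generation.
At generation 1 (Hamid, Jamal, Umar, Fahad, Farouk) there are 5 shares of (1)/5 = 1/5 each.
Living: Jamal and Fahad — each takes 1/5.
Deceased: Hamid, Umar, and Farouk. Their combined 3/5 is pooled and carried to generation 2.
At generation 2 (Zuhair, Karim, Ibtisam, Khalida, Amira, Nabil, Bashir, Ghada) there are 8 shares of (3/5)/8 = 3/40 each.
Living: Zuhair, Karim, Ibtisam, Khalida, Amira, Nabil, Bashir, and Ghada — each takes 3/40.

Amira 3/40; Bashir 3/40; Fahad 1/5; Ghada 3/40; Ibtisam 3/40; Jamal 1/5; Karim 3/40; Khalida 3/40; Nabil 3/40; Zuhair 3/40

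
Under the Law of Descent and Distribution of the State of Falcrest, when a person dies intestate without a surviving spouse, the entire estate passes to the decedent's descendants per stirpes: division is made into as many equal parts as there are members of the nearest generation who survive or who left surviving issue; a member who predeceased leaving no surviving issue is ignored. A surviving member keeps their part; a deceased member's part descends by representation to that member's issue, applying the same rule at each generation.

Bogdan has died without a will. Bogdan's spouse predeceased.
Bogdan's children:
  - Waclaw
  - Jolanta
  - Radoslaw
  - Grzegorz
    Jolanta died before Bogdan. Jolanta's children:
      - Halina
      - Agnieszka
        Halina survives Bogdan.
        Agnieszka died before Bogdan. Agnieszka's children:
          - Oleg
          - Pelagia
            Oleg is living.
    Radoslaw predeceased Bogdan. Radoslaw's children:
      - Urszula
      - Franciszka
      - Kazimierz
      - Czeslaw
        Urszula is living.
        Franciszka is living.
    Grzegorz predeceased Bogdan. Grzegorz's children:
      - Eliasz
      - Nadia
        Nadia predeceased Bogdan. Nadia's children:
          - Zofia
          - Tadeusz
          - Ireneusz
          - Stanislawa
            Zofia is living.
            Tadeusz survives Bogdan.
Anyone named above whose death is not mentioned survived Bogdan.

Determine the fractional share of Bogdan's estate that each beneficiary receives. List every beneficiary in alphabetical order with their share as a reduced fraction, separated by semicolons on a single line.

There is no surviving spouse, so the entire estate passes to Bogdan's descendants per stirpes.
The estate is divided into 4 equal shares of 1/4 among Waclaw, Jolanta, Radoslaw, Grzegorz.
Waclaw is living and takes 1/4.
Jolanta predeceased; the 1/4 allotted to Jolanta's branch passes to Jolanta's issue by representation.
The 1/4 is divided into 2 equal shares of 1/8 among Halina, Agnieszka.
Halina is living and takes 1/8.
Agnieszka predeceased; the 1/8 allotted to Agnieszka's branch passes to Agnieszka's issue by representation.
The 1/8 is divided into 2 equal shares of 1/16 among Oleg, Pelagia.
Oleg is living and takes 1/16.
Pelagia is living and takes 1/16.
Radoslaw predeceased; the 1/4 allotted to Radoslaw's branch passes to Radoslaw's issue by representation.
The 1/4 is divided into 4 equal shares of 1/16 among Urszula, Franciszka, Kazimierz, Czeslaw.
Urszula is living and takes 1/16.
Franciszka is living and takes 1/16.
Kazimierz is living and takes 1/16.
Czeslaw is living and takes 1/16.
Grzegorz predeceased; the 1/4 allotted to Grzegorz's branch passes to Grzegorz's issue by representation.
The 1/4 is divided into 2 equal shares of 1/8 among Eliasz, Nadia.
Eliasz is living and takes 1/8.
Nadia predeceased; the 1/8 allotted to Nadia's branch passes to Nadia's issue by representation.
The 1/8 is divided into 4 equal shares of 1/32 among Zofia, Tadeusz, Ireneusz, Stanislawa.
Zofia is living and takes 1/32.
Tadeusz is living and takes 1/32.
Ireneusz is living and takes 1/32.
Stanislawa is living and takes 1/32.

Czeslaw 1/16; Eliasz 1/8; Franciszka 1/16; Halina 1/8; Ireneusz 1/32; Kazimierz 1/16; Oleg 1/16; Pelagia 1/16; Stanislawa 1/32; Tadeusz 1/32; Urszula 1/16; Waclaw 1/4; Zofia 1/32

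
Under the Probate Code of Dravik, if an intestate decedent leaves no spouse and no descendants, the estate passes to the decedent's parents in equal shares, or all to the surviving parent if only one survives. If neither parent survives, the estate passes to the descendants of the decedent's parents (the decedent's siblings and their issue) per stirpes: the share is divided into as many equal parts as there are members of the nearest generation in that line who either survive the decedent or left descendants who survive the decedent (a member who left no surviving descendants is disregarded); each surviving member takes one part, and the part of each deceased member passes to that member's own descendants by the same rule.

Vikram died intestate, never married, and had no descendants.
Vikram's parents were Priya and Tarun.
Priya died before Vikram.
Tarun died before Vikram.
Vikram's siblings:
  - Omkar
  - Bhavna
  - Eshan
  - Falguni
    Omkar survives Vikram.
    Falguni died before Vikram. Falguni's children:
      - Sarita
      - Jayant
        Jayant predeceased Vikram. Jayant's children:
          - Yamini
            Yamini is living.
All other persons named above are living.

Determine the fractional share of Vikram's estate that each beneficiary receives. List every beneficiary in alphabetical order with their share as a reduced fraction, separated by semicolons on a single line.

Bhavna 1/4; Eshan 1/4; Omkar 1/4; Sarita 1/8; Yamini 1/8

Neither parent survives and there are no descendants, so the estate passes to Vikram's siblings and their issue per stirpes.
The estate is divided into 4 equal shares of 1/4 among Omkar, Bhavna, Eshan, Falguni.
Omkar is living and takes 1/4.
Bhavna is living and takes 1/4.
Eshan is living and takes 1/4.
Falguni predeceased; the 1/4 allotted to Falguni's branch passes to Falguni's issue by representation.
The 1/4 is divided into 2 equal shares of 1/8 among Sarita, Jayant.
Sarita is living and takes 1/8.
Jayant predeceased; the 1/8 allotted to Jayant's branch passes to Jayant's issue by representation.
Yamini is the sole taker at this level and receives the full 1/8.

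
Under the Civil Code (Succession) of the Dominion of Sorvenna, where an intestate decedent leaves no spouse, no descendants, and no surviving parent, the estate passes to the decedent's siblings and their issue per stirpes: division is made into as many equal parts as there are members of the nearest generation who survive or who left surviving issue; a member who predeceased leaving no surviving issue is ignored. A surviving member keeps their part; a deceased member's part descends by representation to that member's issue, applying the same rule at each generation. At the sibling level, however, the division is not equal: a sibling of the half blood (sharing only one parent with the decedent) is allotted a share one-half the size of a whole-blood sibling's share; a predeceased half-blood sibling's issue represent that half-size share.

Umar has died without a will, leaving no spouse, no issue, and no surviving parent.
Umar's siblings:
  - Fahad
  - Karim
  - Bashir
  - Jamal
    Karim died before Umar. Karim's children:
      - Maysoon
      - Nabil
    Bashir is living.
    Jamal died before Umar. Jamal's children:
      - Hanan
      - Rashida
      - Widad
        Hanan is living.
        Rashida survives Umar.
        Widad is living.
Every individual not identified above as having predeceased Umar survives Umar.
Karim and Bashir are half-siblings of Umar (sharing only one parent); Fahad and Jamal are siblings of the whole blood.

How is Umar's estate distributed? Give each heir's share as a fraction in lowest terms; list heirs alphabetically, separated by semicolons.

No spouse, descendants, or parent survives, so the estate passes to Umar's siblings per stirpes.
Half-blood siblings count for one-half the weight of whole-blood siblings at the initial division.
Dividing 1 in proportion to weights (total weight 3): Fahad (weight 1) → 1/3; Karim (weight 1/2) → 1/6; Bashir (weight 1/2) → 1/6; Jamal (weight 1) → 1/3.
Fahad is living and takes 1/3.
Karim predeceased; the 1/6 allotted to Karim's branch passes to Karim's issue by representation.
The 1/6 is divided into 2 equal shares of 1/12 among Maysoon, Nabil.
Maysoon is living and takes 1/12.
Nabil is living and takes 1/12.
Bashir is living and takes 1/6.
Jamal predeceased; the 1/3 allotted to Jamal's branch passes to Jamal's issue by representation.
The 1/3 is divided into 3 equal shares of 1/9 among Hanan, Rashida, Widad.
Hanan is living and takes 1/9.
Rashida is living and takes 1/9.
Widad is living and takes 1/9.

Bashir 1/6; Fahad 1/3; Hanan 1/9; Maysoon 1/12; Nabil 1/12; Rashida 1/9; Widad 1/9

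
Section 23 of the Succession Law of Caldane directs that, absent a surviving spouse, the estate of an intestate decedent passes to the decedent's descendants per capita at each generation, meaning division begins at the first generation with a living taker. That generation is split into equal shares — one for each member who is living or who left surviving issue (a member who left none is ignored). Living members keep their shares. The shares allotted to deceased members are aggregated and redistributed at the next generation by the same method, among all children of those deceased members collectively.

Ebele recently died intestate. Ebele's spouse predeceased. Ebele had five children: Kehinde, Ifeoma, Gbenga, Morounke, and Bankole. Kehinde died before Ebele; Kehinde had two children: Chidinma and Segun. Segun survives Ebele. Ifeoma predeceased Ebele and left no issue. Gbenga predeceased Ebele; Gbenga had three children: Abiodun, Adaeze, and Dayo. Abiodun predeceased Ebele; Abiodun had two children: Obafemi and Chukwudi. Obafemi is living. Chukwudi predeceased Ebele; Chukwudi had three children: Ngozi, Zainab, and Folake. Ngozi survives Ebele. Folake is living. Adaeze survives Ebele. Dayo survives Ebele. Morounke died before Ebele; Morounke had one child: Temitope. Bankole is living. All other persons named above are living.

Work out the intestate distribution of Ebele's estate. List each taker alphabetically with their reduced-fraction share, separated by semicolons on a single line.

Adaeze 1/8; Bankole 1/4; Chidinma 1/8; Dayo 1/8; Folake 1/48; Ngozi 1/48; Obafemi 1/16; Segun 1/8; Temitope 1/8; Zainab 1/48

There is no surviving spouse, so the entire estate passes to Ebele's descendants per capita at each generation.
At generation 1 (Kehinde, Gbenga, Morounke, Bankole) there are 4 shares of (1)/4 = 1/4 each.
Living: Bankole — each takes 1/4.
Deceased: Kehinde, Gbenga, and Morounke. Their combined 3/4 is pooled and carried to generation 2.
At generation 2 (Chidinma, Segun, Abiodun, Adaeze, Dayo, Temitope) there are 6 shares of (3/4)/6 = 1/8 each.
Living: Chidinma, Segun, Adaeze, Dayo, and Temitope — each takes 1/8.
Deceased: Abiodun. That 1/8 share is carried to generation 3.
At generation 3 (Obafemi, Chukwudi) there are 2 shares of (1/8)/2 = 1/16 each.
Living: Obafemi — each takes 1/16.
Deceased: Chukwudi. That 1/16 share is carried to generation 4.
At generation 4 (Ngozi, Zainab, Folake) there are 3 shares of (1/16)/3 = 1/48 each.
Living: Ngozi, Zainab, and Folake — each takes 1/48.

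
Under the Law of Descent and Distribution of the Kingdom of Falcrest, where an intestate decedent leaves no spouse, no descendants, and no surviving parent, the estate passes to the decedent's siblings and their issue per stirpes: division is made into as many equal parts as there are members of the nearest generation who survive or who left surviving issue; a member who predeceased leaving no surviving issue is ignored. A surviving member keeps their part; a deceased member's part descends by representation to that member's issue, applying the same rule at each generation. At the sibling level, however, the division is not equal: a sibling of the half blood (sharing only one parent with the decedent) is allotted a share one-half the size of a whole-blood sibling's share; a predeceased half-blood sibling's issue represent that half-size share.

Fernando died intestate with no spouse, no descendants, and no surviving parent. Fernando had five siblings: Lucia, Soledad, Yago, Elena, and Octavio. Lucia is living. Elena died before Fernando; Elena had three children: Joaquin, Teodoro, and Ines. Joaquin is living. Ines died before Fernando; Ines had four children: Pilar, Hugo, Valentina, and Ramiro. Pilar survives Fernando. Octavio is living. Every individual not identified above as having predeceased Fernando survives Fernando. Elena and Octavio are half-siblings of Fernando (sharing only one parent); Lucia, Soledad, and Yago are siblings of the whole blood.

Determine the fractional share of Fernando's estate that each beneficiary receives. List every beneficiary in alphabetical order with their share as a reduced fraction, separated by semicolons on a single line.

No spouse, descendants, or parent survives, so the estate passes to Fernando's siblings per stirpes.
Half-blood siblings count for one-half the weight of whole-blood siblings at the initial division.
Dividing 1 in proportion to weights (total weight 4): Lucia (weight 1) → 1/4; Soledad (weight 1) → 1/4; Yago (weight 1) → 1/4; Elena (weight 1/2) → 1/8; Octavio (weight 1/2) → 1/8.
Lucia is living and takes 1/4.
Soledad is living and takes 1/4.
Yago is living and takes 1/4.
Elena predeceased; the 1/8 allotted to Elena's branch passes to Elena's issue by representation.
The 1/8 is divided into 3 equal shares of 1/24 among Joaquin, Teodoro, Ines.
Joaquin is living and takes 1/24.
Teodoro is living and takes 1/24.
Ines predeceased; the 1/24 allotted to Ines's branch passes to Ines's issue by representation.
The 1/24 is divided into 4 equal shares of 1/96 among Pilar, Hugo, Valentina, Ramiro.
Pilar is living and takes 1/96.
Hugo is living and takes 1/96.
Valentina is living and takes 1/96.
Ramiro is living and takes 1/96.
Octavio is living and takes 1/8.

Hugo 1/96; Joaquin 1/24; Lucia 1/4; Octavio 1/8; Pilar 1/96; Ramiro 1/96; Soledad 1/4; Teodoro 1/24; Valentina 1/96; Yago 1/4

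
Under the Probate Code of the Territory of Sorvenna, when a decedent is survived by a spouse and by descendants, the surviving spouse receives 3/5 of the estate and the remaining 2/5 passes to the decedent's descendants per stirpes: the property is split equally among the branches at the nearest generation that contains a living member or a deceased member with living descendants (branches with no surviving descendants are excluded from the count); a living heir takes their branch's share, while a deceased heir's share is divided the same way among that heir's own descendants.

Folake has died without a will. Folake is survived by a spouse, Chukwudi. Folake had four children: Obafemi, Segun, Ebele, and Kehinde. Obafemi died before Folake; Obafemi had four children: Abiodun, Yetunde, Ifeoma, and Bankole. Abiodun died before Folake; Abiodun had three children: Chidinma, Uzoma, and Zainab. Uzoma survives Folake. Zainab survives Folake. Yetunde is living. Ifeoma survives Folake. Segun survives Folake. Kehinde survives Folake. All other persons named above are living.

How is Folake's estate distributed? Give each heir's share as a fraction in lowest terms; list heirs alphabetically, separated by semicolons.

Chukwudi, as surviving spouse, takes 3/5.
The remaining 2/5 passes to Folake's descendants per stirpes.
The 2/5 is divided into 4 equal shares of 1/10 among Obafemi, Segun, Ebele, Kehinde.
Obafemi predeceased; the 1/10 allotted to Obafemi's branch passes to Obafemi's issue by representation.
The 1/10 is divided into 4 equal shares of 1/40 among Abiodun, Yetunde, Ifeoma, Bankole.
Abiodun predeceased; the 1/40 allotted to Abiodun's branch passes to Abiodun's issue by representation.
The 1/40 is divided into 3 equal shares of 1/120 among Chidinma, Uzoma, Zainab.
Chidinma is living and takes 1/120.
Uzoma is living and takes 1/120.
Zainab is living and takes 1/120.
Yetunde is living and takes 1/40.
Ifeoma is living and takes 1/40.
Bankole is living and takes 1/40.
Segun is living and takes 1/10.
Ebele is living and takes 1/10.
Kehinde is living and takes 1/10.

Bankole 1/40; Chidinma 1/120; Chukwudi 3/5; Ebele 1/10; Ifeoma 1/40; Kehinde 1/10; Segun 1/10; Uzoma 1/120; Yetunde 1/40; Zainab 1/120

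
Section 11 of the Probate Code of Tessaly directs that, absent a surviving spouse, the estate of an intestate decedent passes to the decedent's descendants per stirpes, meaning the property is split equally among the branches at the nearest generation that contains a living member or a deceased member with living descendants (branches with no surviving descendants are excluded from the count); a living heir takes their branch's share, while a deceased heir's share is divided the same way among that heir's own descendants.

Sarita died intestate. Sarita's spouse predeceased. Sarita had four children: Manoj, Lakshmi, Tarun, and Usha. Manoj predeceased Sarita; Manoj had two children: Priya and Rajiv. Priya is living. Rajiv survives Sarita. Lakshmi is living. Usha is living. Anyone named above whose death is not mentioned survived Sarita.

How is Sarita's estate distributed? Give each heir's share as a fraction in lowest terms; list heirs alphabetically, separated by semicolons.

There is no surviving spouse, so the entire estate passes to Sarita's descendants per stirpes.
The estate is divided into 4 equal shares of 1/4 among Manoj, Lakshmi, Tarun, Usha.
Manoj predeceased; the 1/4 allotted to Manoj's branch passes to Manoj's issue by representation.
The 1/4 is divided into 2 equal shares of 1/8 among Priya, Rajiv.
Priya is living and takes 1/8.
Rajiv is living and takes 1/8.
Lakshmi is living and takes 1/4.
Tarun is living and takes 1/4.
Usha is living and takes 1/4.

Lakshmi 1/4; Priya 1/8; Rajiv 1/8; Tarun 1/4; Usha 1/4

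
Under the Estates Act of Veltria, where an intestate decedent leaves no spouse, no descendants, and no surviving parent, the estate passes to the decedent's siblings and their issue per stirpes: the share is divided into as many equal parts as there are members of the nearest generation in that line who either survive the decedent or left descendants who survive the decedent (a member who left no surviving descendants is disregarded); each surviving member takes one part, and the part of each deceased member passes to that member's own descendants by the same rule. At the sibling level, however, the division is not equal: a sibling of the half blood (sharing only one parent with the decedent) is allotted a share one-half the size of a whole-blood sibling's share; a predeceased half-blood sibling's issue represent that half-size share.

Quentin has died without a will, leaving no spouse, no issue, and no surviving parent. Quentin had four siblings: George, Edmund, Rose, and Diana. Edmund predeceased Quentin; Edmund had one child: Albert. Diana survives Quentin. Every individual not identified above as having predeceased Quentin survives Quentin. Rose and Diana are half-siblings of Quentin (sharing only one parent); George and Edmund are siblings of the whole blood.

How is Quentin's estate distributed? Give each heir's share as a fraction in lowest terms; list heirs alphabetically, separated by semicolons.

Albert 1/3; Diana 1/6; George 1/3; Rose 1/6

No spouse, descendants, or parent survives, so the estate passes to Quentin's siblings per stirpes.
Half-blood siblings count for one-half the weight of whole-blood siblings at the initial division.
Dividing 1 in proportion to weights (total weight 3): George (weight 1) → 1/3; Edmund (weight 1) → 1/3; Rose (weight 1/2) → 1/6; Diana (weight 1/2) → 1/6.
George is living and takes 1/3.
Edmund predeceased; the 1/3 allotted to Edmund's branch passes to Edmund's issue by representation.
Albert is the sole taker at this level and receives the full 1/3.
Rose is living and takes 1/6.
Diana is living and takes 1/6.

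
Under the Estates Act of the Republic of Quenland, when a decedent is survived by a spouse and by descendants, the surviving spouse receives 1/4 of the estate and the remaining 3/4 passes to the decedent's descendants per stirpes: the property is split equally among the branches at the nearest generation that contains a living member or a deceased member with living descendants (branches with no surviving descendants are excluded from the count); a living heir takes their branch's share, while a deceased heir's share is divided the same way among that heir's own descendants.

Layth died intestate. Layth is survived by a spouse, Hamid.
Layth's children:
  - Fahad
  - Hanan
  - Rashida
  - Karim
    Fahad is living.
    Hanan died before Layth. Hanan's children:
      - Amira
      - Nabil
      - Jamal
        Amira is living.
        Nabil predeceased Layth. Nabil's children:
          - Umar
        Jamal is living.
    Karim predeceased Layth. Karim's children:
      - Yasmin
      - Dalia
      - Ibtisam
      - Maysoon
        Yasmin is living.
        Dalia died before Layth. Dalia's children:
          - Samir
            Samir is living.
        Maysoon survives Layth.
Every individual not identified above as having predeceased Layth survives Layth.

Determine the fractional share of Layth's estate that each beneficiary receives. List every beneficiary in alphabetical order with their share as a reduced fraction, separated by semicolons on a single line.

Hamid, as surviving spouse, takes 1/4.
The remaining 3/4 passes to Layth's descendants per stirpes.
The 3/4 is divided into 4 equal shares of 3/16 among Fahad, Hanan, Rashida, Karim.
Fahad is living and takes 3/16.
Hanan predeceased; the 3/16 allotted to Hanan's branch passes to Hanan's issue by representation.
The 3/16 is divided into 3 equal shares of 1/16 among Amira, Nabil, Jamal.
Amira is living and takes 1/16.
Nabil predeceased; the 1/16 allotted to Nabil's branch passes to Nabil's issue by representation.
Umar is the sole taker at this level and receives the full 1/16.
Jamal is living and takes 1/16.
Rashida is living and takes 3/16.
Karim predeceased; the 3/16 allotted to Karim's branch passes to Karim's issue by representation.
The 3/16 is divided into 4 equal shares of 3/64 among Yasmin, Dalia, Ibtisam, Maysoon.
Yasmin is living and takes 3/64.
Dalia predeceased; the 3/64 allotted to Dalia's branch passes to Dalia's issue by representation.
Samir is the sole taker at this level and receives the full 3/64.
Ibtisam is living and takes 3/64.
Maysoon is living and takes 3/64.

Amira 1/16; Fahad 3/16; Hamid 1/4; Ibtisam 3/64; Jamal 1/16; Maysoon 3/64; Rashida 3/16; Samir 3/64; Umar 1/16; Yasmin 3/64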